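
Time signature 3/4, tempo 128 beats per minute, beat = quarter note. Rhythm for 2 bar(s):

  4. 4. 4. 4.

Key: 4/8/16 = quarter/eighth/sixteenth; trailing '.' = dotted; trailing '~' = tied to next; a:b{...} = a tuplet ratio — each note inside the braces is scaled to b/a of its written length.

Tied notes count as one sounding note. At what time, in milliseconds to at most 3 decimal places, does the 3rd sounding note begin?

note 3 onset = 3b = 1406.25ms

1. 0.0ms @ 0 + 703.125ms (3/2)
2. 703.125ms @ 3/2 + 703.125ms (3/2)
3. 1406.25ms @ 3 + 703.125ms (3/2)
4. 2109.375ms @ 9/2 + 703.125ms (3/2)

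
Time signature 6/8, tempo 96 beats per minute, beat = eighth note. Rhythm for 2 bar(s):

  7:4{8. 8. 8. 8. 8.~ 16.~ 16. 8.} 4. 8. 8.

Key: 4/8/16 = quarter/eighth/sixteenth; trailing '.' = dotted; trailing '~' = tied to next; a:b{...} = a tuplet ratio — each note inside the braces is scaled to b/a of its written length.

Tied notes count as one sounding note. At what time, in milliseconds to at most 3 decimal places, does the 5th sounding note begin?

1. 0.0ms @ 0 + 535.714ms (6/7)
2. 535.714ms @ 6/7 + 535.714ms (6/7)
3. 1071.429ms @ 12/7 + 535.714ms (6/7)
4. 1607.143ms @ 18/7 + 535.714ms (6/7)
5. 2142.857ms @ 24/7 + 1071.429ms (12/7)
6. 3214.286ms @ 36/7 + 535.714ms (6/7)
7. 3750.0ms @ 6 + 1875.0ms (3)
8. 5625.0ms @ 9 + 937.5ms (3/2)
9. 6562.5ms @ 21/2 + 937.5ms (3/2)

note 5 onset = 24/7b = 2142.857ms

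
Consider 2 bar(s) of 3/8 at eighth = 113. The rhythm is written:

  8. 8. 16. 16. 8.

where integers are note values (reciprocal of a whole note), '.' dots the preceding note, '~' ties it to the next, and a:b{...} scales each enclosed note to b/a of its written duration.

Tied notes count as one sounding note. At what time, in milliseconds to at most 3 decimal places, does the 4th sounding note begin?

note 4 onset = 15/4b = 1991.15ms

1. 0.0ms @ 0 + 796.46ms (3/2)
2. 796.46ms @ 3/2 + 796.46ms (3/2)
3. 1592.92ms @ 3 + 398.23ms (3/4)
4. 1991.15ms @ 15/4 + 398.23ms (3/4)
5. 2389.381ms @ 9/2 + 796.46ms (3/2)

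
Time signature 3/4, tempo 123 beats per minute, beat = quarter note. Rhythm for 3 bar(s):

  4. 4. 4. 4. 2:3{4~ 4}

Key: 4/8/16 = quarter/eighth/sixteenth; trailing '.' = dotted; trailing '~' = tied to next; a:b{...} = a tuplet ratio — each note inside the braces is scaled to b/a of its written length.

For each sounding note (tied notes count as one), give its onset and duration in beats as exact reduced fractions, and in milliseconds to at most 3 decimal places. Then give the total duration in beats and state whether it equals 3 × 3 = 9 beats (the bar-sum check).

1) 0.0ms=0b +731.707ms=3/2b
2) 731.707ms=3/2b +731.707ms=3/2b
3) 1463.415ms=3b +731.707ms=3/2b
4) 2195.122ms=9/2b +731.707ms=3/2b
5) 2926.829ms=6b +1463.415ms=3b
Σ=9b of 9 (123bpm 3/4) — PASS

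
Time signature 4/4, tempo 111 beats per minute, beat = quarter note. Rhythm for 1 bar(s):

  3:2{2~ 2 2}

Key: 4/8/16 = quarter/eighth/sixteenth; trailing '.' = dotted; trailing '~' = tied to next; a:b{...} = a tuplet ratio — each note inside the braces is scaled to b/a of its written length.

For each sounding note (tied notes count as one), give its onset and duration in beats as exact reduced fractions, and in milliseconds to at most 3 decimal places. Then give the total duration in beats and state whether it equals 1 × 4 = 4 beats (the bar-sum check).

1) 0.0ms=0b +1441.441ms=8/3b
2) 1441.441ms=8/3b +720.721ms=4/3b
Σ=4b of 4 (111bpm 4/4) — PASS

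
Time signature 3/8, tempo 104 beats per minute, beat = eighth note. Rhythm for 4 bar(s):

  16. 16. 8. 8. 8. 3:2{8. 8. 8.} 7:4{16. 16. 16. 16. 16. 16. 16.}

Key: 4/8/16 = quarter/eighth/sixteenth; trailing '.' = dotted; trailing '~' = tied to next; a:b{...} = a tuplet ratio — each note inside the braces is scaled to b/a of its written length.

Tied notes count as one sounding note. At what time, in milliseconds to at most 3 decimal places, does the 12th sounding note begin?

note 12 onset = 72/7b = 5934.066ms

1. 0.0ms @ 0 + 432.692ms (3/4)
2. 432.692ms @ 3/4 + 432.692ms (3/4)
3. 865.385ms @ 3/2 + 865.385ms (3/2)
4. 1730.769ms @ 3 + 865.385ms (3/2)
5. 2596.154ms @ 9/2 + 865.385ms (3/2)
6. 3461.538ms @ 6 + 576.923ms (1)
7. 4038.462ms @ 7 + 576.923ms (1)
8. 4615.385ms @ 8 + 576.923ms (1)
9. 5192.308ms @ 9 + 247.253ms (3/7)
10. 5439.56ms @ 66/7 + 247.253ms (3/7)
11. 5686.813ms @ 69/7 + 247.253ms (3/7)
12. 5934.066ms @ 72/7 + 247.253ms (3/7)
13. 6181.319ms @ 75/7 + 247.253ms (3/7)
14. 6428.571ms @ 78/7 + 247.253ms (3/7)
15. 6675.824ms @ 81/7 + 247.253ms (3/7)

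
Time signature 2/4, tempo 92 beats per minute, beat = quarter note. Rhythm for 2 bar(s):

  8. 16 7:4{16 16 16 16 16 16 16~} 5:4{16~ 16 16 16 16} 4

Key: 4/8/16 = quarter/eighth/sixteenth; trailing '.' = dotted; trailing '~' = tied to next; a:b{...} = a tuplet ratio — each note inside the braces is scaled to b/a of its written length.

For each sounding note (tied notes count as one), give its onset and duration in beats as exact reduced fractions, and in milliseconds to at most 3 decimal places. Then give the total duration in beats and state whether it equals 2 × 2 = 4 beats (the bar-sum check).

1) 0.0ms=0b +489.13ms=3/4b
2) 489.13ms=3/4b +163.043ms=1/4b
3) 652.174ms=1b +93.168ms=1/7b
4) 745.342ms=8/7b +93.168ms=1/7b
5) 838.509ms=9/7b +93.168ms=1/7b
6) 931.677ms=10/7b +93.168ms=1/7b
7) 1024.845ms=11/7b +93.168ms=1/7b
8) 1118.012ms=12/7b +93.168ms=1/7b
9) 1211.18ms=13/7b +354.037ms=19/35b
10) 1565.217ms=12/5b +130.435ms=1/5b
11) 1695.652ms=13/5b +130.435ms=1/5b
12) 1826.087ms=14/5b +130.435ms=1/5b
13) 1956.522ms=3b +652.174ms=1b
Σ=4b of 4 (92bpm 2/4) — PASS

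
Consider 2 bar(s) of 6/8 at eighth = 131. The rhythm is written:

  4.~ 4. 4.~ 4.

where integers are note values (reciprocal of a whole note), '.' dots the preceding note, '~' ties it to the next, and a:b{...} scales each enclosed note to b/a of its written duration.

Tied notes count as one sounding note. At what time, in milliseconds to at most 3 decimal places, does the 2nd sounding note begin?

1. 0.0ms @ 0 + 2748.092ms (6)
2. 2748.092ms @ 6 + 2748.092ms (6)

note 2 onset = 6b = 2748.092ms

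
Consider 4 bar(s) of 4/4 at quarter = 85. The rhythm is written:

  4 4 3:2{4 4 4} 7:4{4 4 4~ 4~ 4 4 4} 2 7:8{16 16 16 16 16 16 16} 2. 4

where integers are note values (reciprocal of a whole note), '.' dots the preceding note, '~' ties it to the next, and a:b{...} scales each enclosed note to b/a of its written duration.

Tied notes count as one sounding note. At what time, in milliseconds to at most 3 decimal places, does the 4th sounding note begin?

1. 0.0ms @ 0 + 705.882ms (1)
2. 705.882ms @ 1 + 705.882ms (1)
3. 1411.765ms @ 2 + 470.588ms (2/3)
4. 1882.353ms @ 8/3 + 470.588ms (2/3)
5. 2352.941ms @ 10/3 + 470.588ms (2/3)
6. 2823.529ms @ 4 + 403.361ms (4/7)
7. 3226.891ms @ 32/7 + 403.361ms (4/7)
8. 3630.252ms @ 36/7 + 1210.084ms (12/7)
9. 4840.336ms @ 48/7 + 403.361ms (4/7)
10. 5243.697ms @ 52/7 + 403.361ms (4/7)
11. 5647.059ms @ 8 + 1411.765ms (2)
12. 7058.824ms @ 10 + 201.681ms (2/7)
13. 7260.504ms @ 72/7 + 201.681ms (2/7)
14. 7462.185ms @ 74/7 + 201.681ms (2/7)
15. 7663.866ms @ 76/7 + 201.681ms (2/7)
16. 7865.546ms @ 78/7 + 201.681ms (2/7)
17. 8067.227ms @ 80/7 + 201.681ms (2/7)
18. 8268.908ms @ 82/7 + 201.681ms (2/7)
19. 8470.588ms @ 12 + 2117.647ms (3)
20. 10588.235ms @ 15 + 705.882ms (1)

note 4 onset = 8/3b = 1882.353ms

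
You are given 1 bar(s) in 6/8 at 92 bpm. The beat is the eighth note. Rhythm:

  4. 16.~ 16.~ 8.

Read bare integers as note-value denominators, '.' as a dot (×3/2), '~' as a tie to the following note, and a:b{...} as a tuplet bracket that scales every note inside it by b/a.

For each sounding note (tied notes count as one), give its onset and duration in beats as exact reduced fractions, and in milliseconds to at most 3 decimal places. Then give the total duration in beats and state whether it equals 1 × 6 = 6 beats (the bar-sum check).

1) 0.0ms=0b +1956.522ms=3b
2) 1956.522ms=3b +1956.522ms=3b
Σ=6b of 6 (92bpm 6/8) — PASS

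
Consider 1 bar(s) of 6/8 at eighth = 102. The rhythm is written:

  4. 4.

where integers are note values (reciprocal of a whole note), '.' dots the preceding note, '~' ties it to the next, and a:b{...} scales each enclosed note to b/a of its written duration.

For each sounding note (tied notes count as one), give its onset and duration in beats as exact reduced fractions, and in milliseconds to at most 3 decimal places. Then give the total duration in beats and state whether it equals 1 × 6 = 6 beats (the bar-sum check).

1) 0.0ms=0b +1764.706ms=3b
2) 1764.706ms=3b +1764.706ms=3b
Σ=6b of 6 (102bpm 6/8) — PASS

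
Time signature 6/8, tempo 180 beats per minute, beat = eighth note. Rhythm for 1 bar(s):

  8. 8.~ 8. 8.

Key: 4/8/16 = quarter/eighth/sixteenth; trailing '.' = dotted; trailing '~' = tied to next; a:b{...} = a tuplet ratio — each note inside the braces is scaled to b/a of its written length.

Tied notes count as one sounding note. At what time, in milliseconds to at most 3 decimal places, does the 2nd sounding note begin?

note 2 onset = 3/2b = 500.0ms

1. 0.0ms @ 0 + 500.0ms (3/2)
2. 500.0ms @ 3/2 + 1000.0ms (3)
3. 1500.0ms @ 9/2 + 500.0ms (3/2)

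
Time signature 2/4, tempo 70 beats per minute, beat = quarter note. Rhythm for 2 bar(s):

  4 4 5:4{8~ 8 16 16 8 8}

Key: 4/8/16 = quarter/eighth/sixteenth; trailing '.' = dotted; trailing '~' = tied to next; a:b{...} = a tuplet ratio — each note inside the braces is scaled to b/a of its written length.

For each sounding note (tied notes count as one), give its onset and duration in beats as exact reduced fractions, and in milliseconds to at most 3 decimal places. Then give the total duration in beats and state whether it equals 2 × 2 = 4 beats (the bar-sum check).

1) 0.0ms=0b +857.143ms=1b
2) 857.143ms=1b +857.143ms=1b
3) 1714.286ms=2b +685.714ms=4/5b
4) 2400.0ms=14/5b +171.429ms=1/5b
5) 2571.429ms=3b +171.429ms=1/5b
6) 2742.857ms=16/5b +342.857ms=2/5b
7) 3085.714ms=18/5b +342.857ms=2/5b
Σ=4b of 4 (70bpm 2/4) — PASS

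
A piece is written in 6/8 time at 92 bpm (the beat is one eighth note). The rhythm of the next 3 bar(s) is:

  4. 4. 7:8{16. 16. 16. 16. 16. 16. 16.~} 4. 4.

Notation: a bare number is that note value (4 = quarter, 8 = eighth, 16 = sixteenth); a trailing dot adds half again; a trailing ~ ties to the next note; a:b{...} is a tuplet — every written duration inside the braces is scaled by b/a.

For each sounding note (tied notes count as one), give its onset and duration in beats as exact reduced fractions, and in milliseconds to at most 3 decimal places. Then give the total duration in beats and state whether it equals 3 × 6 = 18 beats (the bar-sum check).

1) 0.0ms=0b +1956.522ms=3b
2) 1956.522ms=3b +1956.522ms=3b
3) 3913.043ms=6b +559.006ms=6/7b
4) 4472.05ms=48/7b +559.006ms=6/7b
5) 5031.056ms=54/7b +559.006ms=6/7b
6) 5590.062ms=60/7b +559.006ms=6/7b
7) 6149.068ms=66/7b +559.006ms=6/7b
8) 6708.075ms=72/7b +559.006ms=6/7b
9) 7267.081ms=78/7b +2515.528ms=27/7b
10) 9782.609ms=15b +1956.522ms=3b
Σ=18b of 18 (92bpm 6/8) — PASS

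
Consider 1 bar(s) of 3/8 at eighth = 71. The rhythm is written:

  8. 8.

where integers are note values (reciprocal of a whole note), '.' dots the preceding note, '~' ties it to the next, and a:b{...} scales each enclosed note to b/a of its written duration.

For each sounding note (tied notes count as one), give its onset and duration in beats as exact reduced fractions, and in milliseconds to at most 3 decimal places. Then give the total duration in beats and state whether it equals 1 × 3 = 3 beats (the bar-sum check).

1) 0.0ms=0b +1267.606ms=3/2b
2) 1267.606ms=3/2b +1267.606ms=3/2b
Σ=3b of 3 (71bpm 3/8) — PASS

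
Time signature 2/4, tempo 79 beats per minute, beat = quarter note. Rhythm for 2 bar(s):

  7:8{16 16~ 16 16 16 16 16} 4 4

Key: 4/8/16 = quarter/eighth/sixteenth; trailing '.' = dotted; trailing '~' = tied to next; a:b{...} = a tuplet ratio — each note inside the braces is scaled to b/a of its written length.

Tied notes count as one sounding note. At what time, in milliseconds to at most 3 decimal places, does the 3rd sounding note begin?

1. 0.0ms @ 0 + 216.998ms (2/7)
2. 216.998ms @ 2/7 + 433.996ms (4/7)
3. 650.995ms @ 6/7 + 216.998ms (2/7)
4. 867.993ms @ 8/7 + 216.998ms (2/7)
5. 1084.991ms @ 10/7 + 216.998ms (2/7)
6. 1301.989ms @ 12/7 + 216.998ms (2/7)
7. 1518.987ms @ 2 + 759.494ms (1)
8. 2278.481ms @ 3 + 759.494ms (1)

note 3 onset = 6/7b = 650.995ms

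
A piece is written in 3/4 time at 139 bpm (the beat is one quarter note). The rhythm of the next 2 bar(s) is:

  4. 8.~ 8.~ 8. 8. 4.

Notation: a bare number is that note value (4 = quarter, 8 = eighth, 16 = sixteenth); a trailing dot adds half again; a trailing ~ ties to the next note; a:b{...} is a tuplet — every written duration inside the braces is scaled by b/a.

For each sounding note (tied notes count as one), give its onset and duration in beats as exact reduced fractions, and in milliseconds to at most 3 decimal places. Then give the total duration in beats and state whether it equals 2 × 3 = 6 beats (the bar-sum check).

1) 0.0ms=0b +647.482ms=3/2b
2) 647.482ms=3/2b +971.223ms=9/4b
3) 1618.705ms=15/4b +323.741ms=3/4b
4) 1942.446ms=9/2b +647.482ms=3/2b
Σ=6b of 6 (139bpm 3/4) — PASS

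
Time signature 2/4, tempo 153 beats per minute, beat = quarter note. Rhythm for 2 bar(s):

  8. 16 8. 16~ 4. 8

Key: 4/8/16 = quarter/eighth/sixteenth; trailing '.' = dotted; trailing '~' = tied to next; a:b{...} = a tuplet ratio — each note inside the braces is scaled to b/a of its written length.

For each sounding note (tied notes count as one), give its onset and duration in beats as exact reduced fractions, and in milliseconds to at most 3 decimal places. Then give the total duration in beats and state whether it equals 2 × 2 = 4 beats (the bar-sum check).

1) 0.0ms=0b +294.118ms=3/4b
2) 294.118ms=3/4b +98.039ms=1/4b
3) 392.157ms=1b +294.118ms=3/4b
4) 686.275ms=7/4b +686.275ms=7/4b
5) 1372.549ms=7/2b +196.078ms=1/2b
Σ=4b of 4 (153bpm 2/4) — PASS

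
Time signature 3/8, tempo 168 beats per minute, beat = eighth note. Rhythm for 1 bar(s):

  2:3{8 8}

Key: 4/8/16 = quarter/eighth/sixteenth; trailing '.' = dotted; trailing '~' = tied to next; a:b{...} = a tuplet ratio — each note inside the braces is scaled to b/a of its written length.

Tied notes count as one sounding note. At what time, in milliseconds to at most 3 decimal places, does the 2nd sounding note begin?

note 2 onset = 3/2b = 535.714ms

1. 0.0ms @ 0 + 535.714ms (3/2)
2. 535.714ms @ 3/2 + 535.714ms (3/2)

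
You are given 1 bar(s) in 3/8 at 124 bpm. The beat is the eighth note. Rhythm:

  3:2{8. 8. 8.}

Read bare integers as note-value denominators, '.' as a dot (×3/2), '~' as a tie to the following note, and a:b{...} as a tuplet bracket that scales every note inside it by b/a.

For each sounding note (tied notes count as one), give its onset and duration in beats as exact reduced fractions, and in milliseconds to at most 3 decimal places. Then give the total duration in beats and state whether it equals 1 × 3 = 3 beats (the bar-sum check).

1) 0.0ms=0b +483.871ms=1b
2) 483.871ms=1b +483.871ms=1b
3) 967.742ms=2b +483.871ms=1b
Σ=3b of 3 (124bpm 3/8) — PASS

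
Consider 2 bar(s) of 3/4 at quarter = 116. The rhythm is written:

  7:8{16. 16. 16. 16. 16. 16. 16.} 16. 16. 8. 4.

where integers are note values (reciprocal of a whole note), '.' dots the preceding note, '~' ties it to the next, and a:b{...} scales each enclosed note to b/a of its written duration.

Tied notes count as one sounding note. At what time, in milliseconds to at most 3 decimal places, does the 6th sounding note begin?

note 6 onset = 15/7b = 1108.374ms

1. 0.0ms @ 0 + 221.675ms (3/7)
2. 221.675ms @ 3/7 + 221.675ms (3/7)
3. 443.35ms @ 6/7 + 221.675ms (3/7)
4. 665.025ms @ 9/7 + 221.675ms (3/7)
5. 886.7ms @ 12/7 + 221.675ms (3/7)
6. 1108.374ms @ 15/7 + 221.675ms (3/7)
7. 1330.049ms @ 18/7 + 221.675ms (3/7)
8. 1551.724ms @ 3 + 193.966ms (3/8)
9. 1745.69ms @ 27/8 + 193.966ms (3/8)
10. 1939.655ms @ 15/4 + 387.931ms (3/4)
11. 2327.586ms @ 9/2 + 775.862ms (3/2)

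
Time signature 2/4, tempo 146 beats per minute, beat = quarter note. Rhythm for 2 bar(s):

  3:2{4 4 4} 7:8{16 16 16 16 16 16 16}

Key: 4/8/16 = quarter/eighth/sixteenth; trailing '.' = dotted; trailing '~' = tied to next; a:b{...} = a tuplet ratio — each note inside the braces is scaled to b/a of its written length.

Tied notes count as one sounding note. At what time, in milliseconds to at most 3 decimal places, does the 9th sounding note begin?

1. 0.0ms @ 0 + 273.973ms (2/3)
2. 273.973ms @ 2/3 + 273.973ms (2/3)
3. 547.945ms @ 4/3 + 273.973ms (2/3)
4. 821.918ms @ 2 + 117.417ms (2/7)
5. 939.335ms @ 16/7 + 117.417ms (2/7)
6. 1056.751ms @ 18/7 + 117.417ms (2/7)
7. 1174.168ms @ 20/7 + 117.417ms (2/7)
8. 1291.585ms @ 22/7 + 117.417ms (2/7)
9. 1409.002ms @ 24/7 + 117.417ms (2/7)
10. 1526.419ms @ 26/7 + 117.417ms (2/7)

note 9 onset = 24/7b = 1409.002ms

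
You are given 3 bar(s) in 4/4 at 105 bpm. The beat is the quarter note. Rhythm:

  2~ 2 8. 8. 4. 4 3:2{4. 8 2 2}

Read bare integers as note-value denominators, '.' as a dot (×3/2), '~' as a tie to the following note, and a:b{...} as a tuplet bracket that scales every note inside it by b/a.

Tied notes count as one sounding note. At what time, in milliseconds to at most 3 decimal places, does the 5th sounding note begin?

note 5 onset = 7b = 4000.0ms

1. 0.0ms @ 0 + 2285.714ms (4)
2. 2285.714ms @ 4 + 428.571ms (3/4)
3. 2714.286ms @ 19/4 + 428.571ms (3/4)
4. 3142.857ms @ 11/2 + 857.143ms (3/2)
5. 4000.0ms @ 7 + 571.429ms (1)
6. 4571.429ms @ 8 + 571.429ms (1)
7. 5142.857ms @ 9 + 190.476ms (1/3)
8. 5333.333ms @ 28/3 + 761.905ms (4/3)
9. 6095.238ms @ 32/3 + 761.905ms (4/3)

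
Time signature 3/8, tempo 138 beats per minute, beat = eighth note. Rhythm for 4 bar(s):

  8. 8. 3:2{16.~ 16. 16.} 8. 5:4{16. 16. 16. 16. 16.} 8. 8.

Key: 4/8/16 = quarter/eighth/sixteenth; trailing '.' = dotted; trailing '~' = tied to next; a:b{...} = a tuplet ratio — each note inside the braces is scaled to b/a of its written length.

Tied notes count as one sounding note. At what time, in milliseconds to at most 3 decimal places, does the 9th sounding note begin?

1. 0.0ms @ 0 + 652.174ms (3/2)
2. 652.174ms @ 3/2 + 652.174ms (3/2)
3. 1304.348ms @ 3 + 434.783ms (1)
4. 1739.13ms @ 4 + 217.391ms (1/2)
5. 1956.522ms @ 9/2 + 652.174ms (3/2)
6. 2608.696ms @ 6 + 260.87ms (3/5)
7. 2869.565ms @ 33/5 + 260.87ms (3/5)
8. 3130.435ms @ 36/5 + 260.87ms (3/5)
9. 3391.304ms @ 39/5 + 260.87ms (3/5)
10. 3652.174ms @ 42/5 + 260.87ms (3/5)
11. 3913.043ms @ 9 + 652.174ms (3/2)
12. 4565.217ms @ 21/2 + 652.174ms (3/2)

note 9 onset = 39/5b = 3391.304ms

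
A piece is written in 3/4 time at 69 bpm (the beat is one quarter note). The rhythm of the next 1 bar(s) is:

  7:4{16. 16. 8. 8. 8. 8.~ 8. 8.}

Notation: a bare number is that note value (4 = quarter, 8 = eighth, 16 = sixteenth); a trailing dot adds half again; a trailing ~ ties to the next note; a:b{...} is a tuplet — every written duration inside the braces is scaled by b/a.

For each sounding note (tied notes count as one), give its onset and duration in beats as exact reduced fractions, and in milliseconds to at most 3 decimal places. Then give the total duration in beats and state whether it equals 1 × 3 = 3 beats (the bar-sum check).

1) 0.0ms=0b +186.335ms=3/14b
2) 186.335ms=3/14b +186.335ms=3/14b
3) 372.671ms=3/7b +372.671ms=3/7b
4) 745.342ms=6/7b +372.671ms=3/7b
5) 1118.012ms=9/7b +372.671ms=3/7b
6) 1490.683ms=12/7b +745.342ms=6/7b
7) 2236.025ms=18/7b +372.671ms=3/7b
Σ=3b of 3 (69bpm 3/4) — PASS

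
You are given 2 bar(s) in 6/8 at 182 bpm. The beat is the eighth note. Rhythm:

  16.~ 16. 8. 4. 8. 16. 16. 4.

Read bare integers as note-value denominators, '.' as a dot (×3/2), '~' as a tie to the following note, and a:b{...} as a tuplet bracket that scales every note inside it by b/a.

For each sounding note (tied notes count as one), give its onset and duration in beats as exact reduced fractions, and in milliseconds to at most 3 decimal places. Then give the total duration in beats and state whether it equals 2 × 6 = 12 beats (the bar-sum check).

1) 0.0ms=0b +494.505ms=3/2b
2) 494.505ms=3/2b +494.505ms=3/2b
3) 989.011ms=3b +989.011ms=3b
4) 1978.022ms=6b +494.505ms=3/2b
5) 2472.527ms=15/2b +247.253ms=3/4b
6) 2719.78ms=33/4b +247.253ms=3/4b
7) 2967.033ms=9b +989.011ms=3b
Σ=12b of 12 (182bpm 6/8) — PASS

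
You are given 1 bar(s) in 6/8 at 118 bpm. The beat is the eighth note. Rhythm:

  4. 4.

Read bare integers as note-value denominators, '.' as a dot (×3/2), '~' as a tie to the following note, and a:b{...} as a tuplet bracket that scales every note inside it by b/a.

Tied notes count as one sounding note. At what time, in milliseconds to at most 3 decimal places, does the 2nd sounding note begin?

note 2 onset = 3b = 1525.424ms

1. 0.0ms @ 0 + 1525.424ms (3)
2. 1525.424ms @ 3 + 1525.424ms (3)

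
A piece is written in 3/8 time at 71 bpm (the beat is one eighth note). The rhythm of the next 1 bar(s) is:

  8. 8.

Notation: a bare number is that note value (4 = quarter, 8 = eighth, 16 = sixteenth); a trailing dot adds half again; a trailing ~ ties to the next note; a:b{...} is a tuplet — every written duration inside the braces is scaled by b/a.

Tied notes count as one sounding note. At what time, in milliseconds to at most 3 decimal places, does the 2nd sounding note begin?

note 2 onset = 3/2b = 1267.606ms

1. 0.0ms @ 0 + 1267.606ms (3/2)
2. 1267.606ms @ 3/2 + 1267.606ms (3/2)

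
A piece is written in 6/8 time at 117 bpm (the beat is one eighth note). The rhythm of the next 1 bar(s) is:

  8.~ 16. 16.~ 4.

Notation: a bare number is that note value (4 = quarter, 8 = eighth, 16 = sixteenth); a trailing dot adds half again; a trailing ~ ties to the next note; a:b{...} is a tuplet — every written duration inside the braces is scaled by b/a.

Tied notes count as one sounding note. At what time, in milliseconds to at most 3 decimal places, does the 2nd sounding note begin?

note 2 onset = 9/4b = 1153.846ms

1. 0.0ms @ 0 + 1153.846ms (9/4)
2. 1153.846ms @ 9/4 + 1923.077ms (15/4)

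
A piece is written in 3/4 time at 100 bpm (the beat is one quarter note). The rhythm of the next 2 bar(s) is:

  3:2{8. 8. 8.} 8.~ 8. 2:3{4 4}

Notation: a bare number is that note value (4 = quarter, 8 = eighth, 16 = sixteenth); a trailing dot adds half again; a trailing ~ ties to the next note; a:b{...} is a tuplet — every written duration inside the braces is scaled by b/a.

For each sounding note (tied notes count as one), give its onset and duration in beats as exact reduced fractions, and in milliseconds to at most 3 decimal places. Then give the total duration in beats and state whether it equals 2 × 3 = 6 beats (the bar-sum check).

1) 0.0ms=0b +300.0ms=1/2b
2) 300.0ms=1/2b +300.0ms=1/2b
3) 600.0ms=1b +300.0ms=1/2b
4) 900.0ms=3/2b +900.0ms=3/2b
5) 1800.0ms=3b +900.0ms=3/2b
6) 2700.0ms=9/2b +900.0ms=3/2b
Σ=6b of 6 (100bpm 3/4) — PASS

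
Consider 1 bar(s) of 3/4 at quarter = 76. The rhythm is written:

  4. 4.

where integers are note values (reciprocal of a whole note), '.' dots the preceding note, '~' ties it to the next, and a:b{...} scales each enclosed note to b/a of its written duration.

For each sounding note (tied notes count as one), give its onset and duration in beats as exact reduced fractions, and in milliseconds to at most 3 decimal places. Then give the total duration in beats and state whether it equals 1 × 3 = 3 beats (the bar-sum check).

1) 0.0ms=0b +1184.211ms=3/2b
2) 1184.211ms=3/2b +1184.211ms=3/2b
Σ=3b of 3 (76bpm 3/4) — PASS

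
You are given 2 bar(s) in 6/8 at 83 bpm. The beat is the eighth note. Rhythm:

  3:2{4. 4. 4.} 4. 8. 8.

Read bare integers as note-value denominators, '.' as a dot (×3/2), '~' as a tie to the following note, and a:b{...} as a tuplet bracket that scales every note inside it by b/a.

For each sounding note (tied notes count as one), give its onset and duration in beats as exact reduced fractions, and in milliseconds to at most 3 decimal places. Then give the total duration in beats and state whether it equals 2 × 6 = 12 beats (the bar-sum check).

1) 0.0ms=0b +1445.783ms=2b
2) 1445.783ms=2b +1445.783ms=2b
3) 2891.566ms=4b +1445.783ms=2b
4) 4337.349ms=6b +2168.675ms=3b
5) 6506.024ms=9b +1084.337ms=3/2b
6) 7590.361ms=21/2b +1084.337ms=3/2b
Σ=12b of 12 (83bpm 6/8) — PASS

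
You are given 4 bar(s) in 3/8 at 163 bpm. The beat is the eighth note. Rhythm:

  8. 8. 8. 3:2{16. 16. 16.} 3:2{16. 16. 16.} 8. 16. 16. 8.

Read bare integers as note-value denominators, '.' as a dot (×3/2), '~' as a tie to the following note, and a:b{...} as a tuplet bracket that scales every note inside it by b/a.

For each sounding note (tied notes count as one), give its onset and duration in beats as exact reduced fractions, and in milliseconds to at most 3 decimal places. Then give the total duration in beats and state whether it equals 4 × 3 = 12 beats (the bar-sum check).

1) 0.0ms=0b +552.147ms=3/2b
2) 552.147ms=3/2b +552.147ms=3/2b
3) 1104.294ms=3b +552.147ms=3/2b
4) 1656.442ms=9/2b +184.049ms=1/2b
5) 1840.491ms=5b +184.049ms=1/2b
6) 2024.54ms=11/2b +184.049ms=1/2b
7) 2208.589ms=6b +184.049ms=1/2b
8) 2392.638ms=13/2b +184.049ms=1/2b
9) 2576.687ms=7b +184.049ms=1/2b
10) 2760.736ms=15/2b +552.147ms=3/2b
11) 3312.883ms=9b +276.074ms=3/4b
12) 3588.957ms=39/4b +276.074ms=3/4b
13) 3865.031ms=21/2b +552.147ms=3/2b
Σ=12b of 12 (163bpm 3/8) — PASS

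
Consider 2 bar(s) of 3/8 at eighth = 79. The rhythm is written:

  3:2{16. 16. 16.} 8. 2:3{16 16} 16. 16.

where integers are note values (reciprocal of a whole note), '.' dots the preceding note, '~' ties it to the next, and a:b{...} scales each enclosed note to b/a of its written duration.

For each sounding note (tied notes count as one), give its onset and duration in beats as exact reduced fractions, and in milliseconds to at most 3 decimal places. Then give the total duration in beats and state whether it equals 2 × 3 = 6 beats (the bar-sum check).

1) 0.0ms=0b +379.747ms=1/2b
2) 379.747ms=1/2b +379.747ms=1/2b
3) 759.494ms=1b +379.747ms=1/2b
4) 1139.241ms=3/2b +1139.241ms=3/2b
5) 2278.481ms=3b +569.62ms=3/4b
6) 2848.101ms=15/4b +569.62ms=3/4b
7) 3417.722ms=9/2b +569.62ms=3/4b
8) 3987.342ms=21/4b +569.62ms=3/4b
Σ=6b of 6 (79bpm 3/8) — PASS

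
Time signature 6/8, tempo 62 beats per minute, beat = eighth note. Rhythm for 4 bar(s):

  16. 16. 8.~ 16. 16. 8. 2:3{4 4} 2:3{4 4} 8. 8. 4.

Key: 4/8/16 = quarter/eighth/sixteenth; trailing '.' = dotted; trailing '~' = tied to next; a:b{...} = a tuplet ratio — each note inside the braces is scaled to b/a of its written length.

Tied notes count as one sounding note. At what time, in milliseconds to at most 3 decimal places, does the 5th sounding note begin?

note 5 onset = 9/2b = 4354.839ms

1. 0.0ms @ 0 + 725.806ms (3/4)
2. 725.806ms @ 3/4 + 725.806ms (3/4)
3. 1451.613ms @ 3/2 + 2177.419ms (9/4)
4. 3629.032ms @ 15/4 + 725.806ms (3/4)
5. 4354.839ms @ 9/2 + 1451.613ms (3/2)
6. 5806.452ms @ 6 + 2903.226ms (3)
7. 8709.677ms @ 9 + 2903.226ms (3)
8. 11612.903ms @ 12 + 2903.226ms (3)
9. 14516.129ms @ 15 + 2903.226ms (3)
10. 17419.355ms @ 18 + 1451.613ms (3/2)
11. 18870.968ms @ 39/2 + 1451.613ms (3/2)
12. 20322.581ms @ 21 + 2903.226ms (3)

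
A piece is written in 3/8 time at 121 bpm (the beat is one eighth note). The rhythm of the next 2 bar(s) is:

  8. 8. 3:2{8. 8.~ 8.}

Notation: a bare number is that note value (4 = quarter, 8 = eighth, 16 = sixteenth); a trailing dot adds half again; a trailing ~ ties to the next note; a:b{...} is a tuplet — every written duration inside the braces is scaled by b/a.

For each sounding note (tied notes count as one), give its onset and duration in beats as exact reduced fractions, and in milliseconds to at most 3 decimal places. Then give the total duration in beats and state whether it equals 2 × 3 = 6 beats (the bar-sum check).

1) 0.0ms=0b +743.802ms=3/2b
2) 743.802ms=3/2b +743.802ms=3/2b
3) 1487.603ms=3b +495.868ms=1b
4) 1983.471ms=4b +991.736ms=2b
Σ=6b of 6 (121bpm 3/8) — PASS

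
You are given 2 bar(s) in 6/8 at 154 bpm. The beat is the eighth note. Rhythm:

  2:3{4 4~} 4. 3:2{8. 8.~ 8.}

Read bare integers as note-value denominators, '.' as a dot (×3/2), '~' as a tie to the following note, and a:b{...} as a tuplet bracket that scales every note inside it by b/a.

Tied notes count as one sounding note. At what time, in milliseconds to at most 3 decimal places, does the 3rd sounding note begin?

1. 0.0ms @ 0 + 1168.831ms (3)
2. 1168.831ms @ 3 + 2337.662ms (6)
3. 3506.494ms @ 9 + 389.61ms (1)
4. 3896.104ms @ 10 + 779.221ms (2)

note 3 onset = 9b = 3506.494ms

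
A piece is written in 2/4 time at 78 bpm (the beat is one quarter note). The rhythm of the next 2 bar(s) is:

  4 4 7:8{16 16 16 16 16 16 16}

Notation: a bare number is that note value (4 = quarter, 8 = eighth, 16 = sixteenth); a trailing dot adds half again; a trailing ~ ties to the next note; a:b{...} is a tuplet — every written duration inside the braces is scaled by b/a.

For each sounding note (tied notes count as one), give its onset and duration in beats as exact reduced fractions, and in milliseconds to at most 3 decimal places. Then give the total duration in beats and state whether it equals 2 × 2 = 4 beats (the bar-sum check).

1) 0.0ms=0b +769.231ms=1b
2) 769.231ms=1b +769.231ms=1b
3) 1538.462ms=2b +219.78ms=2/7b
4) 1758.242ms=16/7b +219.78ms=2/7b
5) 1978.022ms=18/7b +219.78ms=2/7b
6) 2197.802ms=20/7b +219.78ms=2/7b
7) 2417.582ms=22/7b +219.78ms=2/7b
8) 2637.363ms=24/7b +219.78ms=2/7b
9) 2857.143ms=26/7b +219.78ms=2/7b
Σ=4b of 4 (78bpm 2/4) — PASS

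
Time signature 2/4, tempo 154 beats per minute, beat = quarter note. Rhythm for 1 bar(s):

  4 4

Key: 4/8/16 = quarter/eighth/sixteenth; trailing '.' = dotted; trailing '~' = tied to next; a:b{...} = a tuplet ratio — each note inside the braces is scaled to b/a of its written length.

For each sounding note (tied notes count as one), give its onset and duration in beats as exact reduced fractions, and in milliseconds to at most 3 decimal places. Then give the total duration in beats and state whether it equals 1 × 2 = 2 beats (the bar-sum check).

1) 0.0ms=0b +389.61ms=1b
2) 389.61ms=1b +389.61ms=1b
Σ=2b of 2 (154bpm 2/4) — PASS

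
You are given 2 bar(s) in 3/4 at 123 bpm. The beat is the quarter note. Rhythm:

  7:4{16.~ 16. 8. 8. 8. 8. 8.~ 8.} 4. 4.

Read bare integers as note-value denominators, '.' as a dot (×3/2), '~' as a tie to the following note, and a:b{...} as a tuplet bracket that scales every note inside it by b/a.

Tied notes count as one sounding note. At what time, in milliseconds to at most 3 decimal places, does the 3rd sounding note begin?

1. 0.0ms @ 0 + 209.059ms (3/7)
2. 209.059ms @ 3/7 + 209.059ms (3/7)
3. 418.118ms @ 6/7 + 209.059ms (3/7)
4. 627.178ms @ 9/7 + 209.059ms (3/7)
5. 836.237ms @ 12/7 + 209.059ms (3/7)
6. 1045.296ms @ 15/7 + 418.118ms (6/7)
7. 1463.415ms @ 3 + 731.707ms (3/2)
8. 2195.122ms @ 9/2 + 731.707ms (3/2)

note 3 onset = 6/7b = 418.118ms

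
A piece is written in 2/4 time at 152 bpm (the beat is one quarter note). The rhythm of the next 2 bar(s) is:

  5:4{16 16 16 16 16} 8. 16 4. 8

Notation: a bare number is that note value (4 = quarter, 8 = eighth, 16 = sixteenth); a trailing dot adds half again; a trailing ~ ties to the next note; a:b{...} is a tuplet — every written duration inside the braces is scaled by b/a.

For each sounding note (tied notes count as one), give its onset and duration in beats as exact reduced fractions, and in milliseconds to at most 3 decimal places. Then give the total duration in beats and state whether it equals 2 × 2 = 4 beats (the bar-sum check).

1) 0.0ms=0b +78.947ms=1/5b
2) 78.947ms=1/5b +78.947ms=1/5b
3) 157.895ms=2/5b +78.947ms=1/5b
4) 236.842ms=3/5b +78.947ms=1/5b
5) 315.789ms=4/5b +78.947ms=1/5b
6) 394.737ms=1b +296.053ms=3/4b
7) 690.789ms=7/4b +98.684ms=1/4b
8) 789.474ms=2b +592.105ms=3/2b
9) 1381.579ms=7/2b +197.368ms=1/2b
Σ=4b of 4 (152bpm 2/4) — PASS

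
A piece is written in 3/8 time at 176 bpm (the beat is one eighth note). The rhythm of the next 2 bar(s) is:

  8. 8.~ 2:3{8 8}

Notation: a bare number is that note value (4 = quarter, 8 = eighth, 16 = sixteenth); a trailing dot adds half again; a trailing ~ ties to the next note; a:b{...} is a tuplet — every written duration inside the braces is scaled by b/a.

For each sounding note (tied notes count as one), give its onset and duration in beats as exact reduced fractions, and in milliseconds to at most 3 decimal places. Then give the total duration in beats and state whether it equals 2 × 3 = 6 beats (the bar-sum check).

1) 0.0ms=0b +511.364ms=3/2b
2) 511.364ms=3/2b +1022.727ms=3b
3) 1534.091ms=9/2b +511.364ms=3/2b
Σ=6b of 6 (176bpm 3/8) — PASS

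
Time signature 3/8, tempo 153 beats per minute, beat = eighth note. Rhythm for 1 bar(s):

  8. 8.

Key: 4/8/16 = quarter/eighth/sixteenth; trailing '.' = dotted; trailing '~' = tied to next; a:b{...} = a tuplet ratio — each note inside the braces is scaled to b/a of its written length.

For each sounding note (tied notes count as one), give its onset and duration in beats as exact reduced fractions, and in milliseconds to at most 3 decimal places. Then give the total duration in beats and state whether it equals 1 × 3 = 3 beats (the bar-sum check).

1) 0.0ms=0b +588.235ms=3/2b
2) 588.235ms=3/2b +588.235ms=3/2b
Σ=3b of 3 (153bpm 3/8) — PASS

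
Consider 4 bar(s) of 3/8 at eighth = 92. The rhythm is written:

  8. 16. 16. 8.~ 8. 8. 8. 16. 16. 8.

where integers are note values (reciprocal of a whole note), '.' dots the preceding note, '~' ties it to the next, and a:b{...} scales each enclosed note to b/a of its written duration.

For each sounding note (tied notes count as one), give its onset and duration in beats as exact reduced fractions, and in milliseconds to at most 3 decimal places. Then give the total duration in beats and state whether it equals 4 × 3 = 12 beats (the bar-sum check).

1) 0.0ms=0b +978.261ms=3/2b
2) 978.261ms=3/2b +489.13ms=3/4b
3) 1467.391ms=9/4b +489.13ms=3/4b
4) 1956.522ms=3b +1956.522ms=3b
5) 3913.043ms=6b +978.261ms=3/2b
6) 4891.304ms=15/2b +978.261ms=3/2b
7) 5869.565ms=9b +489.13ms=3/4b
8) 6358.696ms=39/4b +489.13ms=3/4b
9) 6847.826ms=21/2b +978.261ms=3/2b
Σ=12b of 12 (92bpm 3/8) — PASS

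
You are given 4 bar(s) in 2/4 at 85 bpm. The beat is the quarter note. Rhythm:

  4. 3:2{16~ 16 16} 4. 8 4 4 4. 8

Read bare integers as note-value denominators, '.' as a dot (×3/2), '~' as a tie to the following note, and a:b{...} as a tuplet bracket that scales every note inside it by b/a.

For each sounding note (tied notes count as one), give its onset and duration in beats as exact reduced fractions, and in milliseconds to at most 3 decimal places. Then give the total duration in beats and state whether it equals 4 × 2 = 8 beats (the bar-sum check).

1) 0.0ms=0b +1058.824ms=3/2b
2) 1058.824ms=3/2b +235.294ms=1/3b
3) 1294.118ms=11/6b +117.647ms=1/6b
4) 1411.765ms=2b +1058.824ms=3/2b
5) 2470.588ms=7/2b +352.941ms=1/2b
6) 2823.529ms=4b +705.882ms=1b
7) 3529.412ms=5b +705.882ms=1b
8) 4235.294ms=6b +1058.824ms=3/2b
9) 5294.118ms=15/2b +352.941ms=1/2b
Σ=8b of 8 (85bpm 2/4) — PASS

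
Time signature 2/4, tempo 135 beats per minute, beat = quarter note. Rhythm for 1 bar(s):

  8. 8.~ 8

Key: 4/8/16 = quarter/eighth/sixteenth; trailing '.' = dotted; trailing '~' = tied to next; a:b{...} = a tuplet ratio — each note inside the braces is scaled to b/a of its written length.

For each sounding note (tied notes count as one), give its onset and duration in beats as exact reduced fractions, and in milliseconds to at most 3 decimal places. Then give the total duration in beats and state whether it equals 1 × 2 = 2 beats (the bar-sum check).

1) 0.0ms=0b +333.333ms=3/4b
2) 333.333ms=3/4b +555.556ms=5/4b
Σ=2b of 2 (135bpm 2/4) — PASS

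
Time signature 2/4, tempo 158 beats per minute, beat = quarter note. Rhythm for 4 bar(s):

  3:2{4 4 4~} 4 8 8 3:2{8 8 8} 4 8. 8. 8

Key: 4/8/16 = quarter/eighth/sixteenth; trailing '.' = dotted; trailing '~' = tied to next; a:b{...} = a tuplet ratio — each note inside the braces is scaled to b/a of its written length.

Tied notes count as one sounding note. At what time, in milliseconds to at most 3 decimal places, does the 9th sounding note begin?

1. 0.0ms @ 0 + 253.165ms (2/3)
2. 253.165ms @ 2/3 + 253.165ms (2/3)
3. 506.329ms @ 4/3 + 632.911ms (5/3)
4. 1139.241ms @ 3 + 189.873ms (1/2)
5. 1329.114ms @ 7/2 + 189.873ms (1/2)
6. 1518.987ms @ 4 + 126.582ms (1/3)
7. 1645.57ms @ 13/3 + 126.582ms (1/3)
8. 1772.152ms @ 14/3 + 126.582ms (1/3)
9. 1898.734ms @ 5 + 379.747ms (1)
10. 2278.481ms @ 6 + 284.81ms (3/4)
11. 2563.291ms @ 27/4 + 284.81ms (3/4)
12. 2848.101ms @ 15/2 + 189.873ms (1/2)

note 9 onset = 5b = 1898.734ms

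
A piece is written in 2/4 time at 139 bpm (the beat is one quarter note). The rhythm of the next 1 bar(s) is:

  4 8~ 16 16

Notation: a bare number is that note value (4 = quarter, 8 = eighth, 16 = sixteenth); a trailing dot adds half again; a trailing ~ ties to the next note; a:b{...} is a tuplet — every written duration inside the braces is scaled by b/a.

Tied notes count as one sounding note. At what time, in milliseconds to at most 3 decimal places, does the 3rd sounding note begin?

note 3 onset = 7/4b = 755.396ms

1. 0.0ms @ 0 + 431.655ms (1)
2. 431.655ms @ 1 + 323.741ms (3/4)
3. 755.396ms @ 7/4 + 107.914ms (1/4)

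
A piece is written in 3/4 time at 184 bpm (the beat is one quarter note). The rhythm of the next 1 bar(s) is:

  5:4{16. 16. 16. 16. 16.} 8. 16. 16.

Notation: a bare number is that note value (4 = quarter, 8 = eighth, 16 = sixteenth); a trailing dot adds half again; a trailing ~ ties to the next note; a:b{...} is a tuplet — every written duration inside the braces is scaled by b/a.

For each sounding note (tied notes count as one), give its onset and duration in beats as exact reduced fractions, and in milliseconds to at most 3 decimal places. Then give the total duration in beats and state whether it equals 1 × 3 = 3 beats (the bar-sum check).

1) 0.0ms=0b +97.826ms=3/10b
2) 97.826ms=3/10b +97.826ms=3/10b
3) 195.652ms=3/5b +97.826ms=3/10b
4) 293.478ms=9/10b +97.826ms=3/10b
5) 391.304ms=6/5b +97.826ms=3/10b
6) 489.13ms=3/2b +244.565ms=3/4b
7) 733.696ms=9/4b +122.283ms=3/8b
8) 855.978ms=21/8b +122.283ms=3/8b
Σ=3b of 3 (184bpm 3/4) — PASS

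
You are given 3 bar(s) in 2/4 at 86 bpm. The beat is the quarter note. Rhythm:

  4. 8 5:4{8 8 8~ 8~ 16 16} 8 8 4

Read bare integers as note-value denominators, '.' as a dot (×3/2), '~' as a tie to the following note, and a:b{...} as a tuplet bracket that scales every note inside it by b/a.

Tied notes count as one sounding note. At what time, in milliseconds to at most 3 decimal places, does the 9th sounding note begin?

note 9 onset = 5b = 3488.372ms

1. 0.0ms @ 0 + 1046.512ms (3/2)
2. 1046.512ms @ 3/2 + 348.837ms (1/2)
3. 1395.349ms @ 2 + 279.07ms (2/5)
4. 1674.419ms @ 12/5 + 279.07ms (2/5)
5. 1953.488ms @ 14/5 + 697.674ms (1)
6. 2651.163ms @ 19/5 + 139.535ms (1/5)
7. 2790.698ms @ 4 + 348.837ms (1/2)
8. 3139.535ms @ 9/2 + 348.837ms (1/2)
9. 3488.372ms @ 5 + 697.674ms (1)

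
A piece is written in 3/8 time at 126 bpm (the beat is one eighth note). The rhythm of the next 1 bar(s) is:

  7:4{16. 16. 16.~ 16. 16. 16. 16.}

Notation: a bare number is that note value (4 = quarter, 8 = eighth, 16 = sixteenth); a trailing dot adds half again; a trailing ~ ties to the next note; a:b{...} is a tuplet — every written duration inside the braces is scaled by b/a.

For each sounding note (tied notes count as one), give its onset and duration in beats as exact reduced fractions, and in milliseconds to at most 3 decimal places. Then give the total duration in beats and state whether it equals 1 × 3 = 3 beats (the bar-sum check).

1) 0.0ms=0b +204.082ms=3/7b
2) 204.082ms=3/7b +204.082ms=3/7b
3) 408.163ms=6/7b +408.163ms=6/7b
4) 816.327ms=12/7b +204.082ms=3/7b
5) 1020.408ms=15/7b +204.082ms=3/7b
6) 1224.49ms=18/7b +204.082ms=3/7b
Σ=3b of 3 (126bpm 3/8) — PASS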